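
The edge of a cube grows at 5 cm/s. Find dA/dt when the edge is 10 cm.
600 cm²/s

A = 6s²
dA/dt = 12s · ds/dt = 12·10·5 = 600 cm²/s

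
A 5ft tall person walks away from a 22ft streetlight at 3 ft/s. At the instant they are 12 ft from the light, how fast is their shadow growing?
15/17 ft/s

By similar triangles: 22/(x+s) = 5/s
Solving: s = 5x/17
ds/dt = 5/17 · dx/dt = 5/17 · 3 = 15/17 ft/s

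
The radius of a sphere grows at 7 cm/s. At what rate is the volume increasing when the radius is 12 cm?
4032π cm³/s

V = (4/3)πr³
dV/dt = dV/dr · dr/dt = 4πr² · 7
At r = 12: dV/dt = 4032π cm³/s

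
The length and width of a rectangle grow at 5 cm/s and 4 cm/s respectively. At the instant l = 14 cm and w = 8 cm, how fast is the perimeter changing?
18 cm/s

P = 2(l + w)
dP/dt = 2(dl/dt + dw/dt) = 2(5 + 4) = 18 cm/s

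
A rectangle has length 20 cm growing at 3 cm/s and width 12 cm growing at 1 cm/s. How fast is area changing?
56 cm²/s

A = lw
dA/dt = w·dl/dt + l·dw/dt = 12·3 + 20·1 = 56 cm²/s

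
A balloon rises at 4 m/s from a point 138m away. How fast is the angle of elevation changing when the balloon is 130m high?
0.015357 rad/s

tan(θ) = y/138
sec²(θ) · dθ/dt = (1/138) · dy/dt
dθ/dt = cos²(θ)/138 · 4 = 138/(138² + 130²) · 4
dθ/dt = 0.015357 rad/s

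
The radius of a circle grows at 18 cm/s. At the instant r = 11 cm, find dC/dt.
36π cm/s

C = 2πr
dC/dt = 2π · dr/dt = 2π · 18 = 36π cm/s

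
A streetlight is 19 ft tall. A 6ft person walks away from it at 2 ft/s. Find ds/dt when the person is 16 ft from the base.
12/13 ft/s

By similar triangles: 19/(x+s) = 6/s
Solving: s = 6x/13
ds/dt = 6/13 · dx/dt = 6/13 · 2 = 12/13 ft/s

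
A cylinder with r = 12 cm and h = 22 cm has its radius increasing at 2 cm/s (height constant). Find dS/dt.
184π cm²/s

S = 2πrh + 2πr² (lateral + bases)
dS/dt = (2πh + 4πr)·dr/dt = (2π·22 + 4π·12)·2
= 184π cm²/s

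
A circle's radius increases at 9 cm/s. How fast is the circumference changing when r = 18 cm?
18π cm/s

C = 2πr
dC/dt = 2π · dr/dt = 2π · 9 = 18π cm/s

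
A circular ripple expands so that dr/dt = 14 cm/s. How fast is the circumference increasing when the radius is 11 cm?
28π cm/s

C = 2πr
dC/dt = 2π · dr/dt = 2π · 14 = 28π cm/s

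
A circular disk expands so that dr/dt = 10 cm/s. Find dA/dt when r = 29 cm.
580π cm²/s

A = πr²
dA/dt = 2πr · dr/dt = 2π(29)(10) = 580π cm²/s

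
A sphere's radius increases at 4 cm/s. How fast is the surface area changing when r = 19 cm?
608π cm²/s

S = 4πr²
dS/dt = dS/dr · dr/dt = 8πr · 4
At r = 19: dS/dt = 608π cm²/s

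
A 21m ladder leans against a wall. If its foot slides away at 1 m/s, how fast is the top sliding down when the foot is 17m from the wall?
17√38/76 ≈ 1.379 m/s

x² + y² = 21²
2x·dx/dt + 2y·dy/dt = 0
dy/dt = -x/y · dx/dt = -17/(2√38) · 1 = -17√38/76 m/s
The top is descending at 17√38/76 ≈ 1.379 m/s.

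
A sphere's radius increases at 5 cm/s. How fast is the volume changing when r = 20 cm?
8000π cm³/s

V = (4/3)πr³
dV/dt = dV/dr · dr/dt = 4πr² · 5
At r = 20: dV/dt = 8000π cm³/s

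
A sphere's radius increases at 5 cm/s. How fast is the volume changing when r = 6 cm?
720π cm³/s

V = (4/3)πr³
dV/dt = dV/dr · dr/dt = 4πr² · 5
At r = 6: dV/dt = 720π cm³/s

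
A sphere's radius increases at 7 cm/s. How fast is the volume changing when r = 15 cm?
6300π cm³/s

V = (4/3)πr³
dV/dt = dV/dr · dr/dt = 4πr² · 7
At r = 15: dV/dt = 6300π cm³/s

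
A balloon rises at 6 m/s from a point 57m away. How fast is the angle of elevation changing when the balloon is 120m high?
0.019378 rad/s

tan(θ) = y/57
sec²(θ) · dθ/dt = (1/57) · dy/dt
dθ/dt = cos²(θ)/57 · 6 = 57/(57² + 120²) · 6
dθ/dt = 0.019378 rad/s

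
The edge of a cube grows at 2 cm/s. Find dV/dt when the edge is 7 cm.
294 cm³/s

V = s³
dV/dt = 3s² · ds/dt = 3·7²·2 = 294 cm³/s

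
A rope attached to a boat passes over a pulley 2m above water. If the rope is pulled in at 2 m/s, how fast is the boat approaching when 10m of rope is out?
5√6/6 ≈ 2.041 m/s

rope² = x² + 2²
x = √(10² - 2²) = 4√6
dx/dt = (rope/x) · d(rope)/dt = (10/(4√6)) · (-2) = -5√6/6 m/s
The boat approaches at 5√6/6 ≈ 2.041 m/s.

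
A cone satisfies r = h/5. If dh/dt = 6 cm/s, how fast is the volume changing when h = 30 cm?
216π cm³/s

V = (1/3)π(h/5)²h = πh³/75
dV/dt = πh²/25 · 6
At h = 30: dV/dt = 216π cm³/s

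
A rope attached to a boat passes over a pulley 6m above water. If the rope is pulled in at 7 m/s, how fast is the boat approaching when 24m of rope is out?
28√15/15 ≈ 7.23 m/s

rope² = x² + 6²
x = √(24² - 6²) = 6√15
dx/dt = (rope/x) · d(rope)/dt = (24/(6√15)) · (-7) = -28√15/15 m/s
The boat approaches at 28√15/15 ≈ 7.23 m/s.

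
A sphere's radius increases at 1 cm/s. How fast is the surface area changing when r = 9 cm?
72π cm²/s

S = 4πr²
dS/dt = dS/dr · dr/dt = 8πr · 1
At r = 9: dS/dt = 72π cm²/s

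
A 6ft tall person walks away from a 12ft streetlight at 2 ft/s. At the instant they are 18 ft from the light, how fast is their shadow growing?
2 ft/s

By similar triangles: 12/(x+s) = 6/s
Solving: s = 6x/6
ds/dt = 6/6 · dx/dt = 1 · 2 = 2 ft/s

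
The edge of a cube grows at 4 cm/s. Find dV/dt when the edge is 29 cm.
10092 cm³/s

V = s³
dV/dt = 3s² · ds/dt = 3·29²·4 = 10092 cm³/s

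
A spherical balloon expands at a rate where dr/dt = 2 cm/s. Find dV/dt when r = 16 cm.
2048π cm³/s

V = (4/3)πr³
dV/dt = dV/dr · dr/dt = 4πr² · 2
At r = 16: dV/dt = 2048π cm³/s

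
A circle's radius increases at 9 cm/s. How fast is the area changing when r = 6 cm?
108π cm²/s

A = πr²
dA/dt = 2πr · dr/dt = 2π(6)(9) = 108π cm²/s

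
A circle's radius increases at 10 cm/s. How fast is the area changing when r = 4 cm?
80π cm²/s

A = πr²
dA/dt = 2πr · dr/dt = 2π(4)(10) = 80π cm²/s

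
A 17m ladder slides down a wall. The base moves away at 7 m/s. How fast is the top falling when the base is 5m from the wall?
35√66/132 ≈ 2.154 m/s

x² + y² = 17²
2x·dx/dt + 2y·dy/dt = 0
dy/dt = -x/y · dx/dt = -5/(2√66) · 7 = -35√66/132 m/s
The top is descending at 35√66/132 ≈ 2.154 m/s.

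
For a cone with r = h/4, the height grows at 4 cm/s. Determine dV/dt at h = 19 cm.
361π/4 cm³/s

V = (1/3)π(h/4)²h = πh³/48
dV/dt = πh²/16 · 4
At h = 19: dV/dt = 361π/4 cm³/s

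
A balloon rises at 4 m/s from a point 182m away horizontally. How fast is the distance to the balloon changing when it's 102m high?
102√10882/5441 ≈ 1.956 m/s

z² = 182² + y²
z = √(182² + 102²) = 2√10882
dz/dt = y/z · dy/dt = 102/(2√10882) · 4 = 102√10882/5441 ≈ 1.956 m/s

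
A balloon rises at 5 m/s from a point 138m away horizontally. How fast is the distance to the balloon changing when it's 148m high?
370√10237/10237 ≈ 3.657 m/s

z² = 138² + y²
z = √(138² + 148²) = 2√10237
dz/dt = y/z · dy/dt = 148/(2√10237) · 5 = 370√10237/10237 ≈ 3.657 m/s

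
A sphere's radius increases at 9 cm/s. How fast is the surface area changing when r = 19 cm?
1368π cm²/s

S = 4πr²
dS/dt = dS/dr · dr/dt = 8πr · 9
At r = 19: dS/dt = 1368π cm²/s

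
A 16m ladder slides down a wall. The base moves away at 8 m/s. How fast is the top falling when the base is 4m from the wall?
8√15/15 ≈ 2.066 m/s

x² + y² = 16²
2x·dx/dt + 2y·dy/dt = 0
dy/dt = -x/y · dx/dt = -4/(4√15) · 8 = -8√15/15 m/s
The top is descending at 8√15/15 ≈ 2.066 m/s.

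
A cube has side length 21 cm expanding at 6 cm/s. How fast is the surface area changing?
1512 cm²/s

A = 6s²
dA/dt = 12s · ds/dt = 12·21·6 = 1512 cm²/s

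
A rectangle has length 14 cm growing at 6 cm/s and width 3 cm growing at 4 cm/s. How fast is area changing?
74 cm²/s

A = lw
dA/dt = w·dl/dt + l·dw/dt = 3·6 + 14·4 = 74 cm²/s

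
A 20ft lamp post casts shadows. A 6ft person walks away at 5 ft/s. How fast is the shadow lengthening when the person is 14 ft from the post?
15/7 ft/s

By similar triangles: 20/(x+s) = 6/s
Solving: s = 6x/14
ds/dt = 6/14 · dx/dt = 3/7 · 5 = 15/7 ft/s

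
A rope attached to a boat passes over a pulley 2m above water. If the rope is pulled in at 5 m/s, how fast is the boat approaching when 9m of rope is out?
45√77/77 ≈ 5.128 m/s

rope² = x² + 2²
x = √(9² - 2²) = √77
dx/dt = (rope/x) · d(rope)/dt = (9/√77) · (-5) = -45√77/77 m/s
The boat approaches at 45√77/77 ≈ 5.128 m/s.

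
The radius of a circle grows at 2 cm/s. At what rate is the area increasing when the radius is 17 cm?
68π cm²/s

A = πr²
dA/dt = 2πr · dr/dt = 2π(17)(2) = 68π cm²/s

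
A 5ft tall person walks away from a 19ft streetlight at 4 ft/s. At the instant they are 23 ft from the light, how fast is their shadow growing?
10/7 ft/s

By similar triangles: 19/(x+s) = 5/s
Solving: s = 5x/14
ds/dt = 5/14 · dx/dt = 5/14 · 4 = 10/7 ft/s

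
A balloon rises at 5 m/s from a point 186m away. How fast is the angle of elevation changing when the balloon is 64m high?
0.024036 rad/s

tan(θ) = y/186
sec²(θ) · dθ/dt = (1/186) · dy/dt
dθ/dt = cos²(θ)/186 · 5 = 186/(186² + 64²) · 5
dθ/dt = 0.024036 rad/s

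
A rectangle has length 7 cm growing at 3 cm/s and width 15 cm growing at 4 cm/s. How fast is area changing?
73 cm²/s

A = lw
dA/dt = w·dl/dt + l·dw/dt = 15·3 + 7·4 = 73 cm²/s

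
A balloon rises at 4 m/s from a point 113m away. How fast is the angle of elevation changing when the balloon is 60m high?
0.027613 rad/s

tan(θ) = y/113
sec²(θ) · dθ/dt = (1/113) · dy/dt
dθ/dt = cos²(θ)/113 · 4 = 113/(113² + 60²) · 4
dθ/dt = 0.027613 rad/s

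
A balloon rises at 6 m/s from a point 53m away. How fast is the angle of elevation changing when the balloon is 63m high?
0.046916 rad/s

tan(θ) = y/53
sec²(θ) · dθ/dt = (1/53) · dy/dt
dθ/dt = cos²(θ)/53 · 6 = 53/(53² + 63²) · 6
dθ/dt = 0.046916 rad/s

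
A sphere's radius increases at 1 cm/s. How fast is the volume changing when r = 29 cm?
3364π cm³/s

V = (4/3)πr³
dV/dt = dV/dr · dr/dt = 4πr² · 1
At r = 29: dV/dt = 3364π cm³/s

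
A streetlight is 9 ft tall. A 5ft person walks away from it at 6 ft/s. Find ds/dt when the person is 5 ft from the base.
15/2 ft/s

By similar triangles: 9/(x+s) = 5/s
Solving: s = 5x/4
ds/dt = 5/4 · dx/dt = 5/4 · 6 = 15/2 ft/s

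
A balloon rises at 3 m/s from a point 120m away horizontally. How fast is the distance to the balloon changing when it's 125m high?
75√1201/1201 ≈ 2.164 m/s

z² = 120² + y²
z = √(120² + 125²) = 5√1201
dz/dt = y/z · dy/dt = 125/(5√1201) · 3 = 75√1201/1201 ≈ 2.164 m/s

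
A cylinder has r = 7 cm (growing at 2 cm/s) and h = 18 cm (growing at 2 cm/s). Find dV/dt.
602π cm³/s

V = πr²h
dV/dt = 2πrh·dr/dt + πr²·dh/dt
= 2π(7)(18)(2) + π(7)²(2)
= 602π cm³/s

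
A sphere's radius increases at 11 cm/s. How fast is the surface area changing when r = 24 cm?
2112π cm²/s

S = 4πr²
dS/dt = dS/dr · dr/dt = 8πr · 11
At r = 24: dS/dt = 2112π cm²/s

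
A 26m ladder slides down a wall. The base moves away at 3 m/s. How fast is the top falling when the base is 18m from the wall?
27√22/44 ≈ 2.878 m/s

x² + y² = 26²
2x·dx/dt + 2y·dy/dt = 0
dy/dt = -x/y · dx/dt = -18/(4√22) · 3 = -27√22/44 m/s
The top is descending at 27√22/44 ≈ 2.878 m/s.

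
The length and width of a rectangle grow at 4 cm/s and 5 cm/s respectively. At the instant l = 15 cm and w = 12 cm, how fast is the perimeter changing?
18 cm/s

P = 2(l + w)
dP/dt = 2(dl/dt + dw/dt) = 2(4 + 5) = 18 cm/s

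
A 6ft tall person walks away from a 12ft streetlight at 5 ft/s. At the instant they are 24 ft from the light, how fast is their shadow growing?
5 ft/s

By similar triangles: 12/(x+s) = 6/s
Solving: s = 6x/6
ds/dt = 6/6 · dx/dt = 1 · 5 = 5 ft/s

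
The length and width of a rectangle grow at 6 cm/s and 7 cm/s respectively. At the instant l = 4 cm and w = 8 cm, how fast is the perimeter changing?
26 cm/s

P = 2(l + w)
dP/dt = 2(dl/dt + dw/dt) = 2(6 + 7) = 26 cm/s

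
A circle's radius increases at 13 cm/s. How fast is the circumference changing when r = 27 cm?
26π cm/s

C = 2πr
dC/dt = 2π · dr/dt = 2π · 13 = 26π cm/s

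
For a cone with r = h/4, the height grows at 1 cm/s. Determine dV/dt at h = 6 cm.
9π/4 cm³/s

V = (1/3)π(h/4)²h = πh³/48
dV/dt = πh²/16 · 1
At h = 6: dV/dt = 9π/4 cm³/s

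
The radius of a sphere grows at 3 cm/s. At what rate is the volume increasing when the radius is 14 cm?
2352π cm³/s

V = (4/3)πr³
dV/dt = dV/dr · dr/dt = 4πr² · 3
At r = 14: dV/dt = 2352π cm³/s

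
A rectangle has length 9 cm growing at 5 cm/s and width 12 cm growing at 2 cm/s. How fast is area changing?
78 cm²/s

A = lw
dA/dt = w·dl/dt + l·dw/dt = 12·5 + 9·2 = 78 cm²/s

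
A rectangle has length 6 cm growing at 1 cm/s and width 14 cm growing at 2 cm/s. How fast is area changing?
26 cm²/s

A = lw
dA/dt = w·dl/dt + l·dw/dt = 14·1 + 6·2 = 26 cm²/s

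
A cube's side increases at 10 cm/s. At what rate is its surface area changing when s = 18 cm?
2160 cm²/s

A = 6s²
dA/dt = 12s · ds/dt = 12·18·10 = 2160 cm²/s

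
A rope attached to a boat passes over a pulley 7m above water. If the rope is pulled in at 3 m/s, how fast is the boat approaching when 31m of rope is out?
31√57/76 ≈ 3.08 m/s

rope² = x² + 7²
x = √(31² - 7²) = 4√57
dx/dt = (rope/x) · d(rope)/dt = (31/(4√57)) · (-3) = -31√57/76 m/s
The boat approaches at 31√57/76 ≈ 3.08 m/s.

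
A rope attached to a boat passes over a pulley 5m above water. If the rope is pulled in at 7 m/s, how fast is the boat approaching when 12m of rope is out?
12√119/17 ≈ 7.7 m/s

rope² = x² + 5²
x = √(12² - 5²) = √119
dx/dt = (rope/x) · d(rope)/dt = (12/√119) · (-7) = -12√119/17 m/s
The boat approaches at 12√119/17 ≈ 7.7 m/s.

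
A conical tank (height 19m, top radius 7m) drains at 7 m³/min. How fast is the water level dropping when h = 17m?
361/(2023π) ≈ 0.0568 m/min

r/h = 7/19, so r = (7/19)h
V = (1/3)πr²h = (1/3)π((7/19)h)²h = (49/1083)πh³
dV/dh = (49/361)πh²
dh/dt = (dV/dt)/(dV/dh) = -7/((49/361)π·17²) = -361/(2023π) m/min
The level is dropping at 361/(2023π) ≈ 0.0568 m/min.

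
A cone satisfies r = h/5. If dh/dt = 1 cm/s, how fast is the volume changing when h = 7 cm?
49π/25 cm³/s

V = (1/3)π(h/5)²h = πh³/75
dV/dt = πh²/25 · 1
At h = 7: dV/dt = 49π/25 cm³/s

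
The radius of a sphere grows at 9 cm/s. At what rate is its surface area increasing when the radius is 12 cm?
864π cm²/s

S = 4πr²
dS/dt = dS/dr · dr/dt = 8πr · 9
At r = 12: dS/dt = 864π cm²/s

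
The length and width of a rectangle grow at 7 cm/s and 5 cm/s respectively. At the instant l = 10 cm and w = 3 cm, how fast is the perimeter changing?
24 cm/s

P = 2(l + w)
dP/dt = 2(dl/dt + dw/dt) = 2(7 + 5) = 24 cm/s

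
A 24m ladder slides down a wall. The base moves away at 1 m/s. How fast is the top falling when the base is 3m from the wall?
√7/21 ≈ 0.126 m/s

x² + y² = 24²
2x·dx/dt + 2y·dy/dt = 0
dy/dt = -x/y · dx/dt = -3/(9√7) · 1 = -√7/21 m/s
The top is descending at √7/21 ≈ 0.126 m/s.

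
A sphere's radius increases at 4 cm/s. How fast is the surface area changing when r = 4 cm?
128π cm²/s

S = 4πr²
dS/dt = dS/dr · dr/dt = 8πr · 4
At r = 4: dS/dt = 128π cm²/s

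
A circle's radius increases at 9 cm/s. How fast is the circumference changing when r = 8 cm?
18π cm/s

C = 2πr
dC/dt = 2π · dr/dt = 2π · 9 = 18π cm/s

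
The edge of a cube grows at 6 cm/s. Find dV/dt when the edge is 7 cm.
882 cm³/s

V = s³
dV/dt = 3s² · ds/dt = 3·7²·6 = 882 cm³/s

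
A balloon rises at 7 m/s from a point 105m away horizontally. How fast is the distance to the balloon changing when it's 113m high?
791√23794/23794 ≈ 5.128 m/s

z² = 105² + y²
z = √(105² + 113²) = √23794
dz/dt = y/z · dy/dt = 113/√23794 · 7 = 791√23794/23794 ≈ 5.128 m/s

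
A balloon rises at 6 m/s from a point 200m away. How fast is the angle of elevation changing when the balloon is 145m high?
0.019664 rad/s

tan(θ) = y/200
sec²(θ) · dθ/dt = (1/200) · dy/dt
dθ/dt = cos²(θ)/200 · 6 = 200/(200² + 145²) · 6
dθ/dt = 0.019664 rad/s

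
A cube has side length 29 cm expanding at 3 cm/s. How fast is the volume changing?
7569 cm³/s

V = s³
dV/dt = 3s² · ds/dt = 3·29²·3 = 7569 cm³/s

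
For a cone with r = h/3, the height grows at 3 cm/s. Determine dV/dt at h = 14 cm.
196π/3 cm³/s

V = (1/3)π(h/3)²h = πh³/27
dV/dt = πh²/9 · 3
At h = 14: dV/dt = 196π/3 cm³/s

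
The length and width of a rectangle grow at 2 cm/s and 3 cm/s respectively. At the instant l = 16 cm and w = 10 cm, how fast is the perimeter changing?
10 cm/s

P = 2(l + w)
dP/dt = 2(dl/dt + dw/dt) = 2(2 + 3) = 10 cm/s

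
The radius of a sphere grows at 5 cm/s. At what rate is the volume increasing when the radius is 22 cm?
9680π cm³/s

V = (4/3)πr³
dV/dt = dV/dr · dr/dt = 4πr² · 5
At r = 22: dV/dt = 9680π cm³/s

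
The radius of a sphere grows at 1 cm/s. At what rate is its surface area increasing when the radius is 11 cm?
88π cm²/s

S = 4πr²
dS/dt = dS/dr · dr/dt = 8πr · 1
At r = 11: dS/dt = 88π cm²/s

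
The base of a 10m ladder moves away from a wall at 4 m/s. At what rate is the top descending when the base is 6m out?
3 m/s

x² + y² = 10²
2x·dx/dt + 2y·dy/dt = 0
dy/dt = -x/y · dx/dt = -6/8 · 4 = -3 m/s
The top is descending at 3 m/s.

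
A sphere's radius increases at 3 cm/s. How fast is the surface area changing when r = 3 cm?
72π cm²/s

S = 4πr²
dS/dt = dS/dr · dr/dt = 8πr · 3
At r = 3: dS/dt = 72π cm²/s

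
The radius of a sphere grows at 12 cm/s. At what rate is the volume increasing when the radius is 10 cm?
4800π cm³/s

V = (4/3)πr³
dV/dt = dV/dr · dr/dt = 4πr² · 12
At r = 10: dV/dt = 4800π cm³/s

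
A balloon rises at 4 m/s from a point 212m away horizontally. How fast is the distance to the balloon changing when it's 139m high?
556√64265/64265 ≈ 2.193 m/s

z² = 212² + y²
z = √(212² + 139²) = √64265
dz/dt = y/z · dy/dt = 139/√64265 · 4 = 556√64265/64265 ≈ 2.193 m/s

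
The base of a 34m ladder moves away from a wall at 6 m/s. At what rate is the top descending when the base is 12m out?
36√253/253 ≈ 2.263 m/s

x² + y² = 34²
2x·dx/dt + 2y·dy/dt = 0
dy/dt = -x/y · dx/dt = -12/(2√253) · 6 = -36√253/253 m/s
The top is descending at 36√253/253 ≈ 2.263 m/s.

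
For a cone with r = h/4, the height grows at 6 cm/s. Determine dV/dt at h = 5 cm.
75π/8 cm³/s

V = (1/3)π(h/4)²h = πh³/48
dV/dt = πh²/16 · 6
At h = 5: dV/dt = 75π/8 cm³/s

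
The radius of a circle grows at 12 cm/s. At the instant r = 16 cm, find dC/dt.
24π cm/s

C = 2πr
dC/dt = 2π · dr/dt = 2π · 12 = 24π cm/s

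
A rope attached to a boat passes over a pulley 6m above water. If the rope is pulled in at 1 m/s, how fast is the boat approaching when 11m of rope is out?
11√85/85 ≈ 1.193 m/s

rope² = x² + 6²
x = √(11² - 6²) = √85
dx/dt = (rope/x) · d(rope)/dt = (11/√85) · (-1) = -11√85/85 m/s
The boat approaches at 11√85/85 ≈ 1.193 m/s.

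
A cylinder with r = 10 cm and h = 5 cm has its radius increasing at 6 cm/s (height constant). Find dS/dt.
300π cm²/s

S = 2πrh + 2πr² (lateral + bases)
dS/dt = (2πh + 4πr)·dr/dt = (2π·5 + 4π·10)·6
= 300π cm²/s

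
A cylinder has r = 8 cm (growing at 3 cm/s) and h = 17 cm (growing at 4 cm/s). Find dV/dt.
1072π cm³/s

V = πr²h
dV/dt = 2πrh·dr/dt + πr²·dh/dt
= 2π(8)(17)(3) + π(8)²(4)
= 1072π cm³/s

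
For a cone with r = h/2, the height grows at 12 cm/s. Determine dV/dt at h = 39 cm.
4563π cm³/s

V = (1/3)π(h/2)²h = πh³/12
dV/dt = πh²/4 · 12
At h = 39: dV/dt = 4563π cm³/s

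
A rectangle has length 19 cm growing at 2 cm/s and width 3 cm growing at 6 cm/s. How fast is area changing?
120 cm²/s

A = lw
dA/dt = w·dl/dt + l·dw/dt = 3·2 + 19·6 = 120 cm²/s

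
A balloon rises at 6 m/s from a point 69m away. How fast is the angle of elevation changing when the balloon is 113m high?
0.023617 rad/s

tan(θ) = y/69
sec²(θ) · dθ/dt = (1/69) · dy/dt
dθ/dt = cos²(θ)/69 · 6 = 69/(69² + 113²) · 6
dθ/dt = 0.023617 rad/s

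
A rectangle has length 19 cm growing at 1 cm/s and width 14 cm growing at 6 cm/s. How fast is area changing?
128 cm²/s

A = lw
dA/dt = w·dl/dt + l·dw/dt = 14·1 + 19·6 = 128 cm²/s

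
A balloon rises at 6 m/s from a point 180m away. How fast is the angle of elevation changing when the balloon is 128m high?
0.022138 rad/s

tan(θ) = y/180
sec²(θ) · dθ/dt = (1/180) · dy/dt
dθ/dt = cos²(θ)/180 · 6 = 180/(180² + 128²) · 6
dθ/dt = 0.022138 rad/s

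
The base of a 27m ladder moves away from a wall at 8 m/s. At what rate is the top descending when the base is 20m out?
160√329/329 ≈ 8.821 m/s

x² + y² = 27²
2x·dx/dt + 2y·dy/dt = 0
dy/dt = -x/y · dx/dt = -20/√329 · 8 = -160√329/329 m/s
The top is descending at 160√329/329 ≈ 8.821 m/s.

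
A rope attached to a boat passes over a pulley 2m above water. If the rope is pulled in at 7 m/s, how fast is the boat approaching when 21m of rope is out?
147√437/437 ≈ 7.032 m/s

rope² = x² + 2²
x = √(21² - 2²) = √437
dx/dt = (rope/x) · d(rope)/dt = (21/√437) · (-7) = -147√437/437 m/s
The boat approaches at 147√437/437 ≈ 7.032 m/s.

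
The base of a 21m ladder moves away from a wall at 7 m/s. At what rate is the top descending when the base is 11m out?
77√5/40 ≈ 4.304 m/s

x² + y² = 21²
2x·dx/dt + 2y·dy/dt = 0
dy/dt = -x/y · dx/dt = -11/(8√5) · 7 = -77√5/40 m/s
The top is descending at 77√5/40 ≈ 4.304 m/s.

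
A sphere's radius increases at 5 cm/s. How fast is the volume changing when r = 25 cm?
12500π cm³/s

V = (4/3)πr³
dV/dt = dV/dr · dr/dt = 4πr² · 5
At r = 25: dV/dt = 12500π cm³/s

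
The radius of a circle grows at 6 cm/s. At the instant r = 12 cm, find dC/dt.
12π cm/s

C = 2πr
dC/dt = 2π · dr/dt = 2π · 6 = 12π cm/s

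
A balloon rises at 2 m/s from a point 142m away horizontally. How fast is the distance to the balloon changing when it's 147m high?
294√41773/41773 ≈ 1.438 m/s

z² = 142² + y²
z = √(142² + 147²) = √41773
dz/dt = y/z · dy/dt = 147/√41773 · 2 = 294√41773/41773 ≈ 1.438 m/s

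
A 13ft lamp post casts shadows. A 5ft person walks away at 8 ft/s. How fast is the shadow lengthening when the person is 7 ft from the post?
5 ft/s

By similar triangles: 13/(x+s) = 5/s
Solving: s = 5x/8
ds/dt = 5/8 · dx/dt = 5/8 · 8 = 5 ft/s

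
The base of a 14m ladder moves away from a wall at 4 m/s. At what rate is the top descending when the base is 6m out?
3√10/5 ≈ 1.897 m/s

x² + y² = 14²
2x·dx/dt + 2y·dy/dt = 0
dy/dt = -x/y · dx/dt = -6/(4√10) · 4 = -3√10/5 m/s
The top is descending at 3√10/5 ≈ 1.897 m/s.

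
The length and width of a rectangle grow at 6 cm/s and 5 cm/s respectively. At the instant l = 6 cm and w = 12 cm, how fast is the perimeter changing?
22 cm/s

P = 2(l + w)
dP/dt = 2(dl/dt + dw/dt) = 2(6 + 5) = 22 cm/s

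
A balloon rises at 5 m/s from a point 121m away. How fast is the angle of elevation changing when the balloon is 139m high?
0.017814 rad/s

tan(θ) = y/121
sec²(θ) · dθ/dt = (1/121) · dy/dt
dθ/dt = cos²(θ)/121 · 5 = 121/(121² + 139²) · 5
dθ/dt = 0.017814 rad/s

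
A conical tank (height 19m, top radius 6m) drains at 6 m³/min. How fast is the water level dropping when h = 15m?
361/(1350π) ≈ 0.08512 m/min

r/h = 6/19, so r = (6/19)h
V = (1/3)πr²h = (1/3)π((6/19)h)²h = (12/361)πh³
dV/dh = (36/361)πh²
dh/dt = (dV/dt)/(dV/dh) = -6/((36/361)π·15²) = -361/(1350π) m/min
The level is dropping at 361/(1350π) ≈ 0.08512 m/min.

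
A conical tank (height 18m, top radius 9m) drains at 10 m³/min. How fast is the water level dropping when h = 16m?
5/(32π) ≈ 0.04974 m/min

r/h = 9/18, so r = (1/2)h
V = (1/3)πr²h = (1/3)π((1/2)h)²h = (1/12)πh³
dV/dh = (1/4)πh²
dh/dt = (dV/dt)/(dV/dh) = -10/((1/4)π·16²) = -5/(32π) m/min
The level is dropping at 5/(32π) ≈ 0.04974 m/min.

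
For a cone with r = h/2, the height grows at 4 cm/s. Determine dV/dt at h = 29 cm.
841π cm³/s

V = (1/3)π(h/2)²h = πh³/12
dV/dt = πh²/4 · 4
At h = 29: dV/dt = 841π cm³/s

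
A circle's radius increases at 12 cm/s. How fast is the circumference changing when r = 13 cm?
24π cm/s

C = 2πr
dC/dt = 2π · dr/dt = 2π · 12 = 24π cm/s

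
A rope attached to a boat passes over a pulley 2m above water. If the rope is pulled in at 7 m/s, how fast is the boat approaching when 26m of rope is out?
13√42/12 ≈ 7.021 m/s

rope² = x² + 2²
x = √(26² - 2²) = 4√42
dx/dt = (rope/x) · d(rope)/dt = (26/(4√42)) · (-7) = -13√42/12 m/s
The boat approaches at 13√42/12 ≈ 7.021 m/s.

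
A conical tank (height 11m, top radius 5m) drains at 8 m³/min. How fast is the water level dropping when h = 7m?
968/(1225π) ≈ 0.2515 m/min

r/h = 5/11, so r = (5/11)h
V = (1/3)πr²h = (1/3)π((5/11)h)²h = (25/363)πh³
dV/dh = (25/121)πh²
dh/dt = (dV/dt)/(dV/dh) = -8/((25/121)π·7²) = -968/(1225π) m/min
The level is dropping at 968/(1225π) ≈ 0.2515 m/min.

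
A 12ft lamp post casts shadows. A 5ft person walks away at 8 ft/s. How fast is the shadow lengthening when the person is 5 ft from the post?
40/7 ft/s

By similar triangles: 12/(x+s) = 5/s
Solving: s = 5x/7
ds/dt = 5/7 · dx/dt = 5/7 · 8 = 40/7 ft/s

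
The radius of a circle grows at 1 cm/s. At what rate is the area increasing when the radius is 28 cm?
56π cm²/s

A = πr²
dA/dt = 2πr · dr/dt = 2π(28)(1) = 56π cm²/s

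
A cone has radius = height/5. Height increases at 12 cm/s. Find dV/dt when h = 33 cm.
13068π/25 cm³/s

V = (1/3)π(h/5)²h = πh³/75
dV/dt = πh²/25 · 12
At h = 33: dV/dt = 13068π/25 cm³/s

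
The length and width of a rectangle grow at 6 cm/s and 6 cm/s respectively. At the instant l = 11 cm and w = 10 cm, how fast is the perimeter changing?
24 cm/s

P = 2(l + w)
dP/dt = 2(dl/dt + dw/dt) = 2(6 + 6) = 24 cm/s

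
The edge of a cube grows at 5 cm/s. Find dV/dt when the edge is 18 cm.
4860 cm³/s

V = s³
dV/dt = 3s² · ds/dt = 3·18²·5 = 4860 cm³/s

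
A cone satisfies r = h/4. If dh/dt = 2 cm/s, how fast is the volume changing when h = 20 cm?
50π cm³/s

V = (1/3)π(h/4)²h = πh³/48
dV/dt = πh²/16 · 2
At h = 20: dV/dt = 50π cm³/s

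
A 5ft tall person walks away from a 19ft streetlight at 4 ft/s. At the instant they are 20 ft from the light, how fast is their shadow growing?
10/7 ft/s

By similar triangles: 19/(x+s) = 5/s
Solving: s = 5x/14
ds/dt = 5/14 · dx/dt = 5/14 · 4 = 10/7 ft/s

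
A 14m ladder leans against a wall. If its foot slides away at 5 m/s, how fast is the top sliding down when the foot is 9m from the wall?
9√115/23 ≈ 4.196 m/s

x² + y² = 14²
2x·dx/dt + 2y·dy/dt = 0
dy/dt = -x/y · dx/dt = -9/√115 · 5 = -9√115/23 m/s
The top is descending at 9√115/23 ≈ 4.196 m/s.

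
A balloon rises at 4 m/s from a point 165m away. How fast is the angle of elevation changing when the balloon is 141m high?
0.014011 rad/s

tan(θ) = y/165
sec²(θ) · dθ/dt = (1/165) · dy/dt
dθ/dt = cos²(θ)/165 · 4 = 165/(165² + 141²) · 4
dθ/dt = 0.014011 rad/s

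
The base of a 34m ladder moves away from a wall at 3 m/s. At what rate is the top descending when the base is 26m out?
13√30/20 ≈ 3.56 m/s

x² + y² = 34²
2x·dx/dt + 2y·dy/dt = 0
dy/dt = -x/y · dx/dt = -26/(4√30) · 3 = -13√30/20 m/s
The top is descending at 13√30/20 ≈ 3.56 m/s.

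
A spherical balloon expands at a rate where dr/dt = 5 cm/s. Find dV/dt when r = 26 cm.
13520π cm³/s

V = (4/3)πr³
dV/dt = dV/dr · dr/dt = 4πr² · 5
At r = 26: dV/dt = 13520π cm³/s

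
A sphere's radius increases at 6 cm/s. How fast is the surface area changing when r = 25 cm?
1200π cm²/s

S = 4πr²
dS/dt = dS/dr · dr/dt = 8πr · 6
At r = 25: dS/dt = 1200π cm²/s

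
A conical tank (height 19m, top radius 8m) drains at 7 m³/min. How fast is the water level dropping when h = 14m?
361/(1792π) ≈ 0.06412 m/min

r/h = 8/19, so r = (8/19)h
V = (1/3)πr²h = (1/3)π((8/19)h)²h = (64/1083)πh³
dV/dh = (64/361)πh²
dh/dt = (dV/dt)/(dV/dh) = -7/((64/361)π·14²) = -361/(1792π) m/min
The level is dropping at 361/(1792π) ≈ 0.06412 m/min.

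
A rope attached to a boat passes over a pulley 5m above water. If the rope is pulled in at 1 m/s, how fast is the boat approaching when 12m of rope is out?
12√119/119 ≈ 1.1 m/s

rope² = x² + 5²
x = √(12² - 5²) = √119
dx/dt = (rope/x) · d(rope)/dt = (12/√119) · (-1) = -12√119/119 m/s
The boat approaches at 12√119/119 ≈ 1.1 m/s.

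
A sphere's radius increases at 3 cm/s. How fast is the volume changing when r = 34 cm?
13872π cm³/s

V = (4/3)πr³
dV/dt = dV/dr · dr/dt = 4πr² · 3
At r = 34: dV/dt = 13872π cm³/s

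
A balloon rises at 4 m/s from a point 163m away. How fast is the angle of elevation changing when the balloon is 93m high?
0.018513 rad/s

tan(θ) = y/163
sec²(θ) · dθ/dt = (1/163) · dy/dt
dθ/dt = cos²(θ)/163 · 4 = 163/(163² + 93²) · 4
dθ/dt = 0.018513 rad/s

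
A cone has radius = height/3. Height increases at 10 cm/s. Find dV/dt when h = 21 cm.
490π cm³/s

V = (1/3)π(h/3)²h = πh³/27
dV/dt = πh²/9 · 10
At h = 21: dV/dt = 490π cm³/s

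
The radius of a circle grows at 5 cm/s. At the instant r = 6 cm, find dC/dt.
10π cm/s

C = 2πr
dC/dt = 2π · dr/dt = 2π · 5 = 10π cm/s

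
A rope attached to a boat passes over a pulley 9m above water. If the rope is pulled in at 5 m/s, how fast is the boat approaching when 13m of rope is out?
65√22/44 ≈ 6.929 m/s

rope² = x² + 9²
x = √(13² - 9²) = 2√22
dx/dt = (rope/x) · d(rope)/dt = (13/(2√22)) · (-5) = -65√22/44 m/s
The boat approaches at 65√22/44 ≈ 6.929 m/s.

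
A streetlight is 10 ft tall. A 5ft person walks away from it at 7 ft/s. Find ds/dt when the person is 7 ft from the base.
7 ft/s

By similar triangles: 10/(x+s) = 5/s
Solving: s = 5x/5
ds/dt = 5/5 · dx/dt = 1 · 7 = 7 ft/s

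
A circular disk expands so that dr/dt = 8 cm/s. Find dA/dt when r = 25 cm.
400π cm²/s

A = πr²
dA/dt = 2πr · dr/dt = 2π(25)(8) = 400π cm²/s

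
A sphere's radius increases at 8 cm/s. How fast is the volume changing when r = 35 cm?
39200π cm³/s

V = (4/3)πr³
dV/dt = dV/dr · dr/dt = 4πr² · 8
At r = 35: dV/dt = 39200π cm³/s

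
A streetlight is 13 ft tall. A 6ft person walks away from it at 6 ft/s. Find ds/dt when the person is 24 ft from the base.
36/7 ft/s

By similar triangles: 13/(x+s) = 6/s
Solving: s = 6x/7
ds/dt = 6/7 · dx/dt = 6/7 · 6 = 36/7 ft/s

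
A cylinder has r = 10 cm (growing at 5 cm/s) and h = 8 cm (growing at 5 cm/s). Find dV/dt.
1300π cm³/s

V = πr²h
dV/dt = 2πrh·dr/dt + πr²·dh/dt
= 2π(10)(8)(5) + π(10)²(5)
= 1300π cm³/s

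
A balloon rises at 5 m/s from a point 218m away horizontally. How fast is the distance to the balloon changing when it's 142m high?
355√16922/16922 ≈ 2.729 m/s

z² = 218² + y²
z = √(218² + 142²) = 2√16922
dz/dt = y/z · dy/dt = 142/(2√16922) · 5 = 355√16922/16922 ≈ 2.729 m/s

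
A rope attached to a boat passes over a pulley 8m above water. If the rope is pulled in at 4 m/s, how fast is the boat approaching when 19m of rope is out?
76√33/99 ≈ 4.41 m/s

rope² = x² + 8²
x = √(19² - 8²) = 3√33
dx/dt = (rope/x) · d(rope)/dt = (19/(3√33)) · (-4) = -76√33/99 m/s
The boat approaches at 76√33/99 ≈ 4.41 m/s.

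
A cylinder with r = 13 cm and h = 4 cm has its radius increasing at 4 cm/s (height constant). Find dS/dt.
240π cm²/s

S = 2πrh + 2πr² (lateral + bases)
dS/dt = (2πh + 4πr)·dr/dt = (2π·4 + 4π·13)·4
= 240π cm²/s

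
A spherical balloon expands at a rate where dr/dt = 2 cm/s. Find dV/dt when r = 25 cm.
5000π cm³/s

V = (4/3)πr³
dV/dt = dV/dr · dr/dt = 4πr² · 2
At r = 25: dV/dt = 5000π cm³/s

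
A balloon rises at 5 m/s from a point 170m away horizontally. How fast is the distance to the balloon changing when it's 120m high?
60√433/433 ≈ 2.883 m/s

z² = 170² + y²
z = √(170² + 120²) = 10√433
dz/dt = y/z · dy/dt = 120/(10√433) · 5 = 60√433/433 ≈ 2.883 m/s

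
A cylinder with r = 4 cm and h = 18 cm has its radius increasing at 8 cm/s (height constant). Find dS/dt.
416π cm²/s

S = 2πrh + 2πr² (lateral + bases)
dS/dt = (2πh + 4πr)·dr/dt = (2π·18 + 4π·4)·8
= 416π cm²/s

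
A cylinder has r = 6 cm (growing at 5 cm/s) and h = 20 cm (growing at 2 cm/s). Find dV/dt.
1272π cm³/s

V = πr²h
dV/dt = 2πrh·dr/dt + πr²·dh/dt
= 2π(6)(20)(5) + π(6)²(2)
= 1272π cm³/s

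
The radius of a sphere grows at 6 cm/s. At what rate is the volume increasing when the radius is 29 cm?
20184π cm³/s

V = (4/3)πr³
dV/dt = dV/dr · dr/dt = 4πr² · 6
At r = 29: dV/dt = 20184π cm³/s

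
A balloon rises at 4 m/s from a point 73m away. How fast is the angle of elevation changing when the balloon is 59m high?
0.033144 rad/s

tan(θ) = y/73
sec²(θ) · dθ/dt = (1/73) · dy/dt
dθ/dt = cos²(θ)/73 · 4 = 73/(73² + 59²) · 4
dθ/dt = 0.033144 rad/s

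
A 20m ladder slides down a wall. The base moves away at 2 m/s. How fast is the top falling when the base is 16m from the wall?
8/3 ≈ 2.667 m/s

x² + y² = 20²
2x·dx/dt + 2y·dy/dt = 0
dy/dt = -x/y · dx/dt = -16/12 · 2 = -8/3 m/s
The top is descending at 8/3 ≈ 2.667 m/s.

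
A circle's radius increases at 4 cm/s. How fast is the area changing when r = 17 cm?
136π cm²/s

A = πr²
dA/dt = 2πr · dr/dt = 2π(17)(4) = 136π cm²/s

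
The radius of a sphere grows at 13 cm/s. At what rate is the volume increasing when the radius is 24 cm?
29952π cm³/s

V = (4/3)πr³
dV/dt = dV/dr · dr/dt = 4πr² · 13
At r = 24: dV/dt = 29952π cm³/s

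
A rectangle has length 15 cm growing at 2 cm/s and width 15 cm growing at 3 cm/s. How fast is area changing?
75 cm²/s

A = lw
dA/dt = w·dl/dt + l·dw/dt = 15·2 + 15·3 = 75 cm²/s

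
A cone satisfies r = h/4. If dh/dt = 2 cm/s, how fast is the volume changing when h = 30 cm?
225π/2 cm³/s

V = (1/3)π(h/4)²h = πh³/48
dV/dt = πh²/16 · 2
At h = 30: dV/dt = 225π/2 cm³/s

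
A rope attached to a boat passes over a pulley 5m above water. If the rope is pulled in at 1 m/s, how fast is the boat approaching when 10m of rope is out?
2√3/3 ≈ 1.155 m/s

rope² = x² + 5²
x = √(10² - 5²) = 5√3
dx/dt = (rope/x) · d(rope)/dt = (10/(5√3)) · (-1) = -2√3/3 m/s
The boat approaches at 2√3/3 ≈ 1.155 m/s.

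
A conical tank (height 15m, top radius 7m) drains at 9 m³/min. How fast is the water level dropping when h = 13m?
2025/(8281π) ≈ 0.07784 m/min

r/h = 7/15, so r = (7/15)h
V = (1/3)πr²h = (1/3)π((7/15)h)²h = (49/675)πh³
dV/dh = (49/225)πh²
dh/dt = (dV/dt)/(dV/dh) = -9/((49/225)π·13²) = -2025/(8281π) m/min
The level is dropping at 2025/(8281π) ≈ 0.07784 m/min.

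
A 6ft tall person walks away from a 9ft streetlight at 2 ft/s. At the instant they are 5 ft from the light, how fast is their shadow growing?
4 ft/s

By similar triangles: 9/(x+s) = 6/s
Solving: s = 6x/3
ds/dt = 6/3 · dx/dt = 2 · 2 = 4 ft/s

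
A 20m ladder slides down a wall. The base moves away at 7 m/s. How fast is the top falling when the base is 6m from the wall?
3√91/13 ≈ 2.201 m/s

x² + y² = 20²
2x·dx/dt + 2y·dy/dt = 0
dy/dt = -x/y · dx/dt = -6/(2√91) · 7 = -3√91/13 m/s
The top is descending at 3√91/13 ≈ 2.201 m/s.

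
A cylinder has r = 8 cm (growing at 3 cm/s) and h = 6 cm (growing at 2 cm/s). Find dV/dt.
416π cm³/s

V = πr²h
dV/dt = 2πrh·dr/dt + πr²·dh/dt
= 2π(8)(6)(3) + π(8)²(2)
= 416π cm³/s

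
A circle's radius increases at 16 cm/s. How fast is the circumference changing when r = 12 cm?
32π cm/s

C = 2πr
dC/dt = 2π · dr/dt = 2π · 16 = 32π cm/s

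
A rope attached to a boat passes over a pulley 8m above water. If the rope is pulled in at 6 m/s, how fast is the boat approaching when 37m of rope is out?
74√145/145 ≈ 6.145 m/s

rope² = x² + 8²
x = √(37² - 8²) = 3√145
dx/dt = (rope/x) · d(rope)/dt = (37/(3√145)) · (-6) = -74√145/145 m/s
The boat approaches at 74√145/145 ≈ 6.145 m/s.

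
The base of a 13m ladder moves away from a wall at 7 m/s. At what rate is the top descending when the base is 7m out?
49√30/60 ≈ 4.473 m/s

x² + y² = 13²
2x·dx/dt + 2y·dy/dt = 0
dy/dt = -x/y · dx/dt = -7/(2√30) · 7 = -49√30/60 m/s
The top is descending at 49√30/60 ≈ 4.473 m/s.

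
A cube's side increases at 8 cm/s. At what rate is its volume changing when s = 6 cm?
864 cm³/s

V = s³
dV/dt = 3s² · ds/dt = 3·6²·8 = 864 cm³/s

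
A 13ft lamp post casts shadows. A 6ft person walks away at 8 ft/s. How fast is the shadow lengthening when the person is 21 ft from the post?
48/7 ft/s

By similar triangles: 13/(x+s) = 6/s
Solving: s = 6x/7
ds/dt = 6/7 · dx/dt = 6/7 · 8 = 48/7 ft/s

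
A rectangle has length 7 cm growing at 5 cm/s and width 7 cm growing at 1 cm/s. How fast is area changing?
42 cm²/s

A = lw
dA/dt = w·dl/dt + l·dw/dt = 7·5 + 7·1 = 42 cm²/s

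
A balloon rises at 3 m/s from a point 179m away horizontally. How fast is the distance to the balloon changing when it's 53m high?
159√1394/6970 ≈ 0.8517 m/s

z² = 179² + y²
z = √(179² + 53²) = 5√1394
dz/dt = y/z · dy/dt = 53/(5√1394) · 3 = 159√1394/6970 ≈ 0.8517 m/s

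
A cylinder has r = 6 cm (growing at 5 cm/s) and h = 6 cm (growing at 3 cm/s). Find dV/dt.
468π cm³/s

V = πr²h
dV/dt = 2πrh·dr/dt + πr²·dh/dt
= 2π(6)(6)(5) + π(6)²(3)
= 468π cm³/s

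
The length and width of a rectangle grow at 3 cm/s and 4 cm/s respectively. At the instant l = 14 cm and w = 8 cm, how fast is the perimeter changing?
14 cm/s

P = 2(l + w)
dP/dt = 2(dl/dt + dw/dt) = 2(3 + 4) = 14 cm/s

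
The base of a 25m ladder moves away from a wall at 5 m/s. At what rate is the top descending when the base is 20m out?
20/3 ≈ 6.667 m/s

x² + y² = 25²
2x·dx/dt + 2y·dy/dt = 0
dy/dt = -x/y · dx/dt = -20/15 · 5 = -20/3 m/s
The top is descending at 20/3 ≈ 6.667 m/s.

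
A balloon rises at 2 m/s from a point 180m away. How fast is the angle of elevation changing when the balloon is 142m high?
0.006849 rad/s

tan(θ) = y/180
sec²(θ) · dθ/dt = (1/180) · dy/dt
dθ/dt = cos²(θ)/180 · 2 = 180/(180² + 142²) · 2
dθ/dt = 0.006849 rad/s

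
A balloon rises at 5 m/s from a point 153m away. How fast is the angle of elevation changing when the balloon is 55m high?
0.02894 rad/s

tan(θ) = y/153
sec²(θ) · dθ/dt = (1/153) · dy/dt
dθ/dt = cos²(θ)/153 · 5 = 153/(153² + 55²) · 5
dθ/dt = 0.02894 rad/s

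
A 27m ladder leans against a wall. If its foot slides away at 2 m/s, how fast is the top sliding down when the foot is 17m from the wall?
17√110/110 ≈ 1.621 m/s

x² + y² = 27²
2x·dx/dt + 2y·dy/dt = 0
dy/dt = -x/y · dx/dt = -17/(2√110) · 2 = -17√110/110 m/s
The top is descending at 17√110/110 ≈ 1.621 m/s.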